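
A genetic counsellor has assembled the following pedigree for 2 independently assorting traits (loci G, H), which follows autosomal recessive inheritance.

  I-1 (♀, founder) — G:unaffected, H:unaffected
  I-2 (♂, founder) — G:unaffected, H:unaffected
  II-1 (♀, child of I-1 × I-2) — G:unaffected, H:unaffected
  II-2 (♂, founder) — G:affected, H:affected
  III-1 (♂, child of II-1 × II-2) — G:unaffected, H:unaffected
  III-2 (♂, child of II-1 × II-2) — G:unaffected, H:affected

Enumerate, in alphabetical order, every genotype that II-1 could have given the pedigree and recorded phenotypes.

G/I-1 un ·: GG|Gg
G/I-2 un ·: GG|Gg
G/II-1 un I-1×I-2: GG|Gg
G/II-2 aff ·: gg
G/III-1 un II-1×II-2: Gg
G/III-2 un II-1×II-2: Gg
⇒ G over [I-1,I-2,II-1,II-2,III-1,III-2]: 7 consistent
H/I-1 un ·: HH|Hh
H/I-2 un ·: HH|Hh
H/II-1 un I-1×I-2: Hh
H/II-2 aff ·: hh
H/III-1 un II-1×II-2: Hh
H/III-2 aff II-1×II-2: hh
⇒ H over [I-1,I-2,II-1,II-2,III-1,III-2]: 3 consistent

II-1 ∈ {GG Hh, Gg Hh}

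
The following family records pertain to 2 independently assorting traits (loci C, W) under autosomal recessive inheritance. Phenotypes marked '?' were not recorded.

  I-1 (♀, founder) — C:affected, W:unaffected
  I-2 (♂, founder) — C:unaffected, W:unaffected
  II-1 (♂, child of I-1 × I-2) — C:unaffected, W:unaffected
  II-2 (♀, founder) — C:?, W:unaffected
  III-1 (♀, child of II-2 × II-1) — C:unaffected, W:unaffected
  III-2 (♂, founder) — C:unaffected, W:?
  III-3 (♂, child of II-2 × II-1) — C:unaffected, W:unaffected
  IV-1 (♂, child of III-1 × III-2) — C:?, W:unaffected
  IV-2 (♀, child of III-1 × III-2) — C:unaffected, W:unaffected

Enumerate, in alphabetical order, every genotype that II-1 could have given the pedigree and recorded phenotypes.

C/I-1 aff ·: cc
C/I-2 un ·: CC|Cc
C/II-1 un I-1×I-2: Cc
C/II-2 ? ·: CC|Cc|cc
C/III-1 un II-2×II-1: CC|Cc
C/III-2 un ·: CC|Cc
C/III-3 un II-2×II-1: CC|Cc
C/IV-1 ? III-1×III-2: CC|Cc|cc
C/IV-2 un III-1×III-2: CC|Cc
⇒ C over [I-1,I-2,II-1,II-2,III-1,III-2,III-3,IV-1,IV-2]: 140 consistent
W/I-1 un ·: WW|Ww
W/I-2 un ·: WW|Ww
W/II-1 un I-1×I-2: WW|Ww
W/II-2 un ·: WW|Ww
W/III-1 un II-2×II-1: WW|Ww
W/III-2 ? ·: WW|Ww|ww
W/III-3 un II-2×II-1: WW|Ww
W/IV-1 un III-1×III-2: WW|Ww
W/IV-2 un III-1×III-2: WW|Ww
⇒ W over [I-1,I-2,II-1,II-2,III-1,III-2,III-3,IV-1,IV-2]: 324 consistent

II-1 ∈ {Cc WW, Cc Ww}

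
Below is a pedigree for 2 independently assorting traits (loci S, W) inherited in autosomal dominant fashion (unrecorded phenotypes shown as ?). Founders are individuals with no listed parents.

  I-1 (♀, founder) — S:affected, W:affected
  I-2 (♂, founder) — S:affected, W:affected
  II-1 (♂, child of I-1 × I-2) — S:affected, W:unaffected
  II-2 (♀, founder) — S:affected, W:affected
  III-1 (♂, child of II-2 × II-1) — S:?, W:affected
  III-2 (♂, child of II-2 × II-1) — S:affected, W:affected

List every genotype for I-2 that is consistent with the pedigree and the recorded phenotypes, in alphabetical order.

I-2 ∈ {SS Ww, Ss Ww}

S/I-1 aff ·: Ss|SS
S/I-2 aff ·: Ss|SS
S/II-1 aff I-1×I-2: Ss|SS
S/II-2 aff ·: Ss|SS
S/III-1 ? II-2×II-1: ss|Ss|SS
S/III-2 aff II-2×II-1: Ss|SS
⇒ S over [I-1,I-2,II-1,II-2,III-1,III-2]: 50 consistent
W/I-1 aff ·: Ww
W/I-2 aff ·: Ww
W/II-1 un I-1×I-2: ww
W/II-2 aff ·: Ww|WW
W/III-1 aff II-2×II-1: Ww
W/III-2 aff II-2×II-1: Ww
⇒ W over [I-1,I-2,II-1,II-2,III-1,III-2]: 2 consistent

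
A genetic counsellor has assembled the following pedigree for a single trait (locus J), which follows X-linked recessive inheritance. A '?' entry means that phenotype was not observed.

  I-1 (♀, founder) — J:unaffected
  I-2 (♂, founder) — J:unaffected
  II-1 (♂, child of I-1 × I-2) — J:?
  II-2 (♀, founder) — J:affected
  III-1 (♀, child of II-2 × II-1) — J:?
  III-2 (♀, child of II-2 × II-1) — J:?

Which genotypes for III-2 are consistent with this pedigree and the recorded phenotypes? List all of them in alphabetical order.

J/I-1 un ·: X^JX^J|X^JX^j
J/I-2 un ·: X^JY
J/II-1 ? I-1×I-2: X^JY|X^jY
J/II-2 aff ·: X^jX^j
J/III-1 ? II-2×II-1: X^JX^j|X^jX^j
J/III-2 ? II-2×II-1: X^JX^j|X^jX^j
⇒ J over [I-1,I-2,II-1,II-2,III-1,III-2]: 3 consistent

III-2 ∈ {X^JX^j, X^jX^j}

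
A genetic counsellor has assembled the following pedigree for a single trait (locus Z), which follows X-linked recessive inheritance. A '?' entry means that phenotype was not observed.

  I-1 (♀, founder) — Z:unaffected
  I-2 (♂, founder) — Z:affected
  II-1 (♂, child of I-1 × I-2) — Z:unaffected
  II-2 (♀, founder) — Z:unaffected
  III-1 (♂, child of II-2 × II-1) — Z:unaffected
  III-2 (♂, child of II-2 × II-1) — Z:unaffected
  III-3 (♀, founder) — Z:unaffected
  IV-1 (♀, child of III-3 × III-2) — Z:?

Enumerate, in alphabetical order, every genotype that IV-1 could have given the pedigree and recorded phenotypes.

IV-1 ∈ {X^ZX^Z, X^ZX^z}

Z/I-1 un ·: X^ZX^Z|X^ZX^z
Z/I-2 aff ·: X^zY
Z/II-1 un I-1×I-2: X^ZY
Z/II-2 un ·: X^ZX^Z|X^ZX^z
Z/III-1 un II-2×II-1: X^ZY
Z/III-2 un II-2×II-1: X^ZY
Z/III-3 un ·: X^ZX^Z|X^ZX^z
Z/IV-1 ? III-3×III-2: X^ZX^Z|X^ZX^z
⇒ Z over [I-1,I-2,II-1,II-2,III-1,III-2,III-3,IV-1]: 12 consistent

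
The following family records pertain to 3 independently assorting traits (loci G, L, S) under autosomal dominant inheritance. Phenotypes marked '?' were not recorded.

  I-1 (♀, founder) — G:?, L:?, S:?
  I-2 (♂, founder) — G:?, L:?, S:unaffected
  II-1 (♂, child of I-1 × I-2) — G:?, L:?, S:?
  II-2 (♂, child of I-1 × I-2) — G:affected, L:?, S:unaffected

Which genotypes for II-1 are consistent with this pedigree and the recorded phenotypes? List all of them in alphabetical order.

II-1 ∈ {GG LL Ss, GG LL ss, GG Ll Ss, GG Ll ss, GG ll Ss, GG ll ss, Gg LL Ss, Gg LL ss, Gg Ll Ss, Gg Ll ss, Gg ll Ss, Gg ll ss, gg LL Ss, gg LL ss, gg Ll Ss, gg Ll ss, gg ll Ss, gg ll ss}

G/I-1 ? ·: gg|Gg|GG
G/I-2 ? ·: gg|Gg|GG
G/II-1 ? I-1×I-2: gg|Gg|GG
G/II-2 aff I-1×I-2: Gg|GG
⇒ G over [I-1,I-2,II-1,II-2]: 21 consistent
L/I-1 ? ·: ll|Ll|LL
L/I-2 ? ·: ll|Ll|LL
L/II-1 ? I-1×I-2: ll|Ll|LL
L/II-2 ? I-1×I-2: ll|Ll|LL
⇒ L over [I-1,I-2,II-1,II-2]: 29 consistent
S/I-1 ? ·: ss|Ss
S/I-2 un ·: ss
S/II-1 ? I-1×I-2: ss|Ss
S/II-2 un I-1×I-2: ss
⇒ S over [I-1,I-2,II-1,II-2]: 3 consistent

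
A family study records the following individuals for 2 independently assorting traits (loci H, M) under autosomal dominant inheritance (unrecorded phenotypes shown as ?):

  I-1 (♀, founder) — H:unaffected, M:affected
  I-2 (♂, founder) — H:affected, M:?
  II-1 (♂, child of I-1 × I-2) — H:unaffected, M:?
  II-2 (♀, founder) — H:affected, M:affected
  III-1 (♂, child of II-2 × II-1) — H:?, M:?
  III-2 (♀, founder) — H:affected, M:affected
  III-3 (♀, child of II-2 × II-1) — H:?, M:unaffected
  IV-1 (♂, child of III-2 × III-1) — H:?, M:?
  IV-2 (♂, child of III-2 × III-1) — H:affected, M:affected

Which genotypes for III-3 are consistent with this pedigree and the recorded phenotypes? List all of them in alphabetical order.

H/I-1 un ·: hh
H/I-2 aff ·: Hh
H/II-1 un I-1×I-2: hh
H/II-2 aff ·: Hh|HH
H/III-1 ? II-2×II-1: hh|Hh
H/III-2 aff ·: Hh|HH
H/III-3 ? II-2×II-1: hh|Hh
H/IV-1 ? III-2×III-1: hh|Hh|HH
H/IV-2 aff III-2×III-1: Hh|HH
⇒ H over [I-1,I-2,II-1,II-2,III-1,III-2,III-3,IV-1,IV-2]: 36 consistent
M/I-1 aff ·: Mm|MM
M/I-2 ? ·: mm|Mm|MM
M/II-1 ? I-1×I-2: mm|Mm
M/II-2 aff ·: Mm
M/III-1 ? II-2×II-1: mm|Mm|MM
M/III-2 aff ·: Mm|MM
M/III-3 un II-2×II-1: mm
M/IV-1 ? III-2×III-1: mm|Mm|MM
M/IV-2 aff III-2×III-1: Mm|MM
⇒ M over [I-1,I-2,II-1,II-2,III-1,III-2,III-3,IV-1,IV-2]: 116 consistent

III-3 ∈ {Hh mm, hh mm}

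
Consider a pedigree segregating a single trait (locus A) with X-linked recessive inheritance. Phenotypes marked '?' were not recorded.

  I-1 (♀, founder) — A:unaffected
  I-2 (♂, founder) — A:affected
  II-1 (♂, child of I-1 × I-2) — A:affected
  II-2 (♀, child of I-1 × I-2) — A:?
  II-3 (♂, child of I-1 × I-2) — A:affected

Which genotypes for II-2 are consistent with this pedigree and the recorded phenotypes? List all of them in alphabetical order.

II-2 ∈ {X^AX^a, X^aX^a}

A/I-1 un ·: X^AX^a
A/I-2 aff ·: X^aY
A/II-1 aff I-1×I-2: X^aY
A/II-2 ? I-1×I-2: X^AX^a|X^aX^a
A/II-3 aff I-1×I-2: X^aY
⇒ A over [I-1,I-2,II-1,II-2,II-3]: 2 consistent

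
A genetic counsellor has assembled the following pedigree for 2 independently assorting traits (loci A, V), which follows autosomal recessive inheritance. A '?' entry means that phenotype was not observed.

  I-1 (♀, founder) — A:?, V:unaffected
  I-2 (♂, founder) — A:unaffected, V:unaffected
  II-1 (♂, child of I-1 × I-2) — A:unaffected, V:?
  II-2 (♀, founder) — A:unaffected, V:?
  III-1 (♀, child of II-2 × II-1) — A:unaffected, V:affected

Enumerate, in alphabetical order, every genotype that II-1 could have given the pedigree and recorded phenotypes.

A/I-1 ? ·: AA|Aa|aa
A/I-2 un ·: AA|Aa
A/II-1 un I-1×I-2: AA|Aa
A/II-2 un ·: AA|Aa
A/III-1 un II-2×II-1: AA|Aa
⇒ A over [I-1,I-2,II-1,II-2,III-1]: 32 consistent
V/I-1 un ·: VV|Vv
V/I-2 un ·: VV|Vv
V/II-1 ? I-1×I-2: Vv|vv
V/II-2 ? ·: Vv|vv
V/III-1 aff II-2×II-1: vv
⇒ V over [I-1,I-2,II-1,II-2,III-1]: 8 consistent

II-1 ∈ {AA Vv, AA vv, Aa Vv, Aa vv}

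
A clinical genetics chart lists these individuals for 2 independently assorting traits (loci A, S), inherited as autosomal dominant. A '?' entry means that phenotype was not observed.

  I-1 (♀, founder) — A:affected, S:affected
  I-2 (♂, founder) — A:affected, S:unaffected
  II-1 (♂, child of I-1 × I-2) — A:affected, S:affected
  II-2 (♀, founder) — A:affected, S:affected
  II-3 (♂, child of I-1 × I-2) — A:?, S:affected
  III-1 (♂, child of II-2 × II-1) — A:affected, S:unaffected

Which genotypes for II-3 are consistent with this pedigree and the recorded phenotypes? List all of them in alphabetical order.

A/I-1 aff ·: Aa|AA
A/I-2 aff ·: Aa|AA
A/II-1 aff I-1×I-2: Aa|AA
A/II-2 aff ·: Aa|AA
A/II-3 ? I-1×I-2: aa|Aa|AA
A/III-1 aff II-2×II-1: Aa|AA
⇒ A over [I-1,I-2,II-1,II-2,II-3,III-1]: 52 consistent
S/I-1 aff ·: Ss|SS
S/I-2 un ·: ss
S/II-1 aff I-1×I-2: Ss
S/II-2 aff ·: Ss
S/II-3 aff I-1×I-2: Ss
S/III-1 un II-2×II-1: ss
⇒ S over [I-1,I-2,II-1,II-2,II-3,III-1]: 2 consistent

II-3 ∈ {AA Ss, Aa Ss, aa Ss}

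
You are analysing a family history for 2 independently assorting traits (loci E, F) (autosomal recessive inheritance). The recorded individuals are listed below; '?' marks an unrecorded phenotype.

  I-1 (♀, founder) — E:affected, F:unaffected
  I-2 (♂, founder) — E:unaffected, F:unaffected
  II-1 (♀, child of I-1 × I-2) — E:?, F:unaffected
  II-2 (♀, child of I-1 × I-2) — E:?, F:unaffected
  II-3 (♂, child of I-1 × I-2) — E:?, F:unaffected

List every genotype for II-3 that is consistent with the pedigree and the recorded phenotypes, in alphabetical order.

E/I-1 aff ·: ee
E/I-2 un ·: EE|Ee
E/II-1 ? I-1×I-2: Ee|ee
E/II-2 ? I-1×I-2: Ee|ee
E/II-3 ? I-1×I-2: Ee|ee
⇒ E over [I-1,I-2,II-1,II-2,II-3]: 9 consistent
F/I-1 un ·: FF|Ff
F/I-2 un ·: FF|Ff
F/II-1 un I-1×I-2: FF|Ff
F/II-2 un I-1×I-2: FF|Ff
F/II-3 un I-1×I-2: FF|Ff
⇒ F over [I-1,I-2,II-1,II-2,II-3]: 25 consistent

II-3 ∈ {Ee FF, Ee Ff, ee FF, ee Ff}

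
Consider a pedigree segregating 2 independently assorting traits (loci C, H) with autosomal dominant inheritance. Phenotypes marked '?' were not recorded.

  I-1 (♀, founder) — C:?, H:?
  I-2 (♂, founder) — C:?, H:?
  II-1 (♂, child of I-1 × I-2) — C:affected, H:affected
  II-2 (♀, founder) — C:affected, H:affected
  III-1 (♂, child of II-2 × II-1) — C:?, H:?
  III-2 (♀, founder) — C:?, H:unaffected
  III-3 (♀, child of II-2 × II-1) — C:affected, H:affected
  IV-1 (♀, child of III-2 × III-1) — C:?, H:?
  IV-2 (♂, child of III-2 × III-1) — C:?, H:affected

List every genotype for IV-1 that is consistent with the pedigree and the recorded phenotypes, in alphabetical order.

IV-1 ∈ {CC Hh, CC hh, Cc Hh, Cc hh, cc Hh, cc hh}

C/I-1 ? ·: cc|Cc|CC
C/I-2 ? ·: cc|Cc|CC
C/II-1 aff I-1×I-2: Cc|CC
C/II-2 aff ·: Cc|CC
C/III-1 ? II-2×II-1: cc|Cc|CC
C/III-2 ? ·: cc|Cc|CC
C/III-3 aff II-2×II-1: Cc|CC
C/IV-1 ? III-2×III-1: cc|Cc|CC
C/IV-2 ? III-2×III-1: cc|Cc|CC
⇒ C over [I-1,I-2,II-1,II-2,III-1,III-2,III-3,IV-1,IV-2]: 936 consistent
H/I-1 ? ·: hh|Hh|HH
H/I-2 ? ·: hh|Hh|HH
H/II-1 aff I-1×I-2: Hh|HH
H/II-2 aff ·: Hh|HH
H/III-1 ? II-2×II-1: Hh|HH
H/III-2 un ·: hh
H/III-3 aff II-2×II-1: Hh|HH
H/IV-1 ? III-2×III-1: hh|Hh
H/IV-2 aff III-2×III-1: Hh
⇒ H over [I-1,I-2,II-1,II-2,III-1,III-2,III-3,IV-1,IV-2]: 112 consistent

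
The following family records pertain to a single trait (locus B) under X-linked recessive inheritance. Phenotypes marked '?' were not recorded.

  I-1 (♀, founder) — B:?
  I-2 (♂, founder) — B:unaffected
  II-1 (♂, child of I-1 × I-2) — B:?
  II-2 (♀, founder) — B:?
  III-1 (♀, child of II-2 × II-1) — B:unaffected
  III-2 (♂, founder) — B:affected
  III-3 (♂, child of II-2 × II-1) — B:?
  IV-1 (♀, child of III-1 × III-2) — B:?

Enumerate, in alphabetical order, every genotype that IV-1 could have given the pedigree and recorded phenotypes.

B/I-1 ? ·: X^BX^B|X^BX^b|X^bX^b
B/I-2 un ·: X^BY
B/II-1 ? I-1×I-2: X^BY|X^bY
B/II-2 ? ·: X^BX^B|X^BX^b|X^bX^b
B/III-1 un II-2×II-1: X^BX^B|X^BX^b
B/III-2 aff ·: X^bY
B/III-3 ? II-2×II-1: X^BY|X^bY
B/IV-1 ? III-1×III-2: X^BX^b|X^bX^b
⇒ B over [I-1,I-2,II-1,II-2,III-1,III-2,III-3,IV-1]: 30 consistent

IV-1 ∈ {X^BX^b, X^bX^b}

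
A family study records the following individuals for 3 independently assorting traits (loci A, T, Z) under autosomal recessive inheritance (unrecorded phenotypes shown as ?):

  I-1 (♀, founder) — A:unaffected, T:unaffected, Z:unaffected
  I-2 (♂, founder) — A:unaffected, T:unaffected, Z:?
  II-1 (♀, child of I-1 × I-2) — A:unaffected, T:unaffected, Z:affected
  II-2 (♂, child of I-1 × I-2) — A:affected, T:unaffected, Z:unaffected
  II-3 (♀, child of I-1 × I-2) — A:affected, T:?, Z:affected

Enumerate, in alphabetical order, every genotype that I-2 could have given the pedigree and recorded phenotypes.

A/I-1 un ·: Aa
A/I-2 un ·: Aa
A/II-1 un I-1×I-2: AA|Aa
A/II-2 aff I-1×I-2: aa
A/II-3 aff I-1×I-2: aa
⇒ A over [I-1,I-2,II-1,II-2,II-3]: 2 consistent
T/I-1 un ·: TT|Tt
T/I-2 un ·: TT|Tt
T/II-1 un I-1×I-2: TT|Tt
T/II-2 un I-1×I-2: TT|Tt
T/II-3 ? I-1×I-2: TT|Tt|tt
⇒ T over [I-1,I-2,II-1,II-2,II-3]: 29 consistent
Z/I-1 un ·: Zz
Z/I-2 ? ·: Zz|zz
Z/II-1 aff I-1×I-2: zz
Z/II-2 un I-1×I-2: ZZ|Zz
Z/II-3 aff I-1×I-2: zz
⇒ Z over [I-1,I-2,II-1,II-2,II-3]: 3 consistent

I-2 ∈ {Aa TT Zz, Aa TT zz, Aa Tt Zz, Aa Tt zz}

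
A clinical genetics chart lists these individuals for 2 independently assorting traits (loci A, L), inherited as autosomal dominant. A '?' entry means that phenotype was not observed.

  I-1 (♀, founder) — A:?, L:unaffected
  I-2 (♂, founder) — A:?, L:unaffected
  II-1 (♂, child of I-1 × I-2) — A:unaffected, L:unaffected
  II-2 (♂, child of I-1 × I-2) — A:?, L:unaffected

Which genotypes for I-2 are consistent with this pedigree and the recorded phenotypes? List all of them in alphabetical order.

A/I-1 ? ·: aa|Aa
A/I-2 ? ·: aa|Aa
A/II-1 un I-1×I-2: aa
A/II-2 ? I-1×I-2: aa|Aa|AA
⇒ A over [I-1,I-2,II-1,II-2]: 8 consistent
L/I-1 un ·: ll
L/I-2 un ·: ll
L/II-1 un I-1×I-2: ll
L/II-2 un I-1×I-2: ll
⇒ L over [I-1,I-2,II-1,II-2]: 1 consistent

I-2 ∈ {Aa ll, aa ll}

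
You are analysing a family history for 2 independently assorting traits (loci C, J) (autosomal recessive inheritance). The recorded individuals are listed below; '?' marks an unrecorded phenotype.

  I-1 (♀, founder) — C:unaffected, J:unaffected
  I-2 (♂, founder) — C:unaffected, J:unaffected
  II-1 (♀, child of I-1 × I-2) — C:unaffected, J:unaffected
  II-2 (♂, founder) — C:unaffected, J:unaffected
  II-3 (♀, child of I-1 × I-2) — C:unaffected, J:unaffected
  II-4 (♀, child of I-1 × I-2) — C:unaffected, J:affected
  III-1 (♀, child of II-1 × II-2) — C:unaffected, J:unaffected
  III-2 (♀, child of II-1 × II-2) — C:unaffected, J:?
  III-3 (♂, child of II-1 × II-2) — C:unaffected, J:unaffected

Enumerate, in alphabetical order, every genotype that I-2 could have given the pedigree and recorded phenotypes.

C/I-1 un ·: CC|Cc
C/I-2 un ·: CC|Cc
C/II-1 un I-1×I-2: CC|Cc
C/II-2 un ·: CC|Cc
C/II-3 un I-1×I-2: CC|Cc
C/II-4 un I-1×I-2: CC|Cc
C/III-1 un II-1×II-2: CC|Cc
C/III-2 un II-1×II-2: CC|Cc
C/III-3 un II-1×II-2: CC|Cc
⇒ C over [I-1,I-2,II-1,II-2,II-3,II-4,III-1,III-2,III-3]: 309 consistent
J/I-1 un ·: Jj
J/I-2 un ·: Jj
J/II-1 un I-1×I-2: JJ|Jj
J/II-2 un ·: JJ|Jj
J/II-3 un I-1×I-2: JJ|Jj
J/II-4 aff I-1×I-2: jj
J/III-1 un II-1×II-2: JJ|Jj
J/III-2 ? II-1×II-2: JJ|Jj|jj
J/III-3 un II-1×II-2: JJ|Jj
⇒ J over [I-1,I-2,II-1,II-2,II-3,II-4,III-1,III-2,III-3]: 58 consistent

I-2 ∈ {CC Jj, Cc Jj}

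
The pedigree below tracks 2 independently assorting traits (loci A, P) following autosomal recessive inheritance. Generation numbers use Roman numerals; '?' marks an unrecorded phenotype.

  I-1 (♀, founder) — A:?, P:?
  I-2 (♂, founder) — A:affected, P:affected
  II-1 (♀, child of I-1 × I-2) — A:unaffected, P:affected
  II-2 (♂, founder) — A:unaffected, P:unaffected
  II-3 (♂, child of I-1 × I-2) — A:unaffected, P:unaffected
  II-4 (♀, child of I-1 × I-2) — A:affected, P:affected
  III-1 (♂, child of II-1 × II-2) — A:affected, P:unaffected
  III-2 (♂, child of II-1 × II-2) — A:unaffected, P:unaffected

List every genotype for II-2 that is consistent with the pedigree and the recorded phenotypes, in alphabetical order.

A/I-1 ? ·: Aa
A/I-2 aff ·: aa
A/II-1 un I-1×I-2: Aa
A/II-2 un ·: Aa
A/II-3 un I-1×I-2: Aa
A/II-4 aff I-1×I-2: aa
A/III-1 aff II-1×II-2: aa
A/III-2 un II-1×II-2: AA|Aa
⇒ A over [I-1,I-2,II-1,II-2,II-3,II-4,III-1,III-2]: 2 consistent
P/I-1 ? ·: Pp
P/I-2 aff ·: pp
P/II-1 aff I-1×I-2: pp
P/II-2 un ·: PP|Pp
P/II-3 un I-1×I-2: Pp
P/II-4 aff I-1×I-2: pp
P/III-1 un II-1×II-2: Pp
P/III-2 un II-1×II-2: Pp
⇒ P over [I-1,I-2,II-1,II-2,II-3,II-4,III-1,III-2]: 2 consistent

II-2 ∈ {Aa PP, Aa Pp}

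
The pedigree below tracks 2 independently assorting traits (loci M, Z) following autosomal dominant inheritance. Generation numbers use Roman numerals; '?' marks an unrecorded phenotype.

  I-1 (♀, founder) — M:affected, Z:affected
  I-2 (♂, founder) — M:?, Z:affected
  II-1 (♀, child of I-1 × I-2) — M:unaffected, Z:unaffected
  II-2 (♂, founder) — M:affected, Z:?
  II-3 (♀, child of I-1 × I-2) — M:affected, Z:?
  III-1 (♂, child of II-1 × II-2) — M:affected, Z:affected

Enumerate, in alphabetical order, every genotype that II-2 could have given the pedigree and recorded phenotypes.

M/I-1 aff ·: Mm
M/I-2 ? ·: mm|Mm
M/II-1 un I-1×I-2: mm
M/II-2 aff ·: Mm|MM
M/II-3 aff I-1×I-2: Mm|MM
M/III-1 aff II-1×II-2: Mm
⇒ M over [I-1,I-2,II-1,II-2,II-3,III-1]: 6 consistent
Z/I-1 aff ·: Zz
Z/I-2 aff ·: Zz
Z/II-1 un I-1×I-2: zz
Z/II-2 ? ·: Zz|ZZ
Z/II-3 ? I-1×I-2: zz|Zz|ZZ
Z/III-1 aff II-1×II-2: Zz
⇒ Z over [I-1,I-2,II-1,II-2,II-3,III-1]: 6 consistent

II-2 ∈ {MM ZZ, MM Zz, Mm ZZ, Mm Zz}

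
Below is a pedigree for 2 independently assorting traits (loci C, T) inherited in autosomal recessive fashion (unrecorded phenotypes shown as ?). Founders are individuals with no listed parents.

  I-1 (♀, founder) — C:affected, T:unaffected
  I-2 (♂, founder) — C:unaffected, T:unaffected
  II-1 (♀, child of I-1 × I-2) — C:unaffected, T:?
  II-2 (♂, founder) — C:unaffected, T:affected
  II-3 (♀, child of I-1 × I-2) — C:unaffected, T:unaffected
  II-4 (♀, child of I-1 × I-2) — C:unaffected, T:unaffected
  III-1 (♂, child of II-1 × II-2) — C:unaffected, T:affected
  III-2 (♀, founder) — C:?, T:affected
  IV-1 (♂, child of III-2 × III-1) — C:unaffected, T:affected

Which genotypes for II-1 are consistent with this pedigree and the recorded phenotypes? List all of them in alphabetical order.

II-1 ∈ {Cc Tt, Cc tt}

C/I-1 aff ·: cc
C/I-2 un ·: CC|Cc
C/II-1 un I-1×I-2: Cc
C/II-2 un ·: CC|Cc
C/II-3 un I-1×I-2: Cc
C/II-4 un I-1×I-2: Cc
C/III-1 un II-1×II-2: CC|Cc
C/III-2 ? ·: CC|Cc|cc
C/IV-1 un III-2×III-1: CC|Cc
⇒ C over [I-1,I-2,II-1,II-2,II-3,II-4,III-1,III-2,IV-1]: 36 consistent
T/I-1 un ·: TT|Tt
T/I-2 un ·: TT|Tt
T/II-1 ? I-1×I-2: Tt|tt
T/II-2 aff ·: tt
T/II-3 un I-1×I-2: TT|Tt
T/II-4 un I-1×I-2: TT|Tt
T/III-1 aff II-1×II-2: tt
T/III-2 aff ·: tt
T/IV-1 aff III-2×III-1: tt
⇒ T over [I-1,I-2,II-1,II-2,II-3,II-4,III-1,III-2,IV-1]: 16 consistent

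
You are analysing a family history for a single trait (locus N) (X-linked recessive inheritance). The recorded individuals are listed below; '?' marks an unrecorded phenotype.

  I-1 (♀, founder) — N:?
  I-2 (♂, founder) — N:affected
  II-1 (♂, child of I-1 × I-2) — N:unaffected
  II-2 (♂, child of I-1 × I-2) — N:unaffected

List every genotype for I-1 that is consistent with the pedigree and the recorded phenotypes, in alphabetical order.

I-1 ∈ {X^NX^N, X^NX^n}

N/I-1 ? ·: X^NX^N|X^NX^n
N/I-2 aff ·: X^nY
N/II-1 un I-1×I-2: X^NY
N/II-2 un I-1×I-2: X^NY
⇒ N over [I-1,I-2,II-1,II-2]: 2 consistent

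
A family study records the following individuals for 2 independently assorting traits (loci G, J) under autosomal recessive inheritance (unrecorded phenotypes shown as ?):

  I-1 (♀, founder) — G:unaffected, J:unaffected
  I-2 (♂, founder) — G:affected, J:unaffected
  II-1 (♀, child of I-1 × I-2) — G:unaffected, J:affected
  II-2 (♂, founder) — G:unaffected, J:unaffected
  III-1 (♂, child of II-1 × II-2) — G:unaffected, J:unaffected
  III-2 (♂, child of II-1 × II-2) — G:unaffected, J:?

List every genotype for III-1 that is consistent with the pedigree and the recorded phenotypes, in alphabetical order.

G/I-1 un ·: GG|Gg
G/I-2 aff ·: gg
G/II-1 un I-1×I-2: Gg
G/II-2 un ·: GG|Gg
G/III-1 un II-1×II-2: GG|Gg
G/III-2 un II-1×II-2: GG|Gg
⇒ G over [I-1,I-2,II-1,II-2,III-1,III-2]: 16 consistent
J/I-1 un ·: Jj
J/I-2 un ·: Jj
J/II-1 aff I-1×I-2: jj
J/II-2 un ·: JJ|Jj
J/III-1 un II-1×II-2: Jj
J/III-2 ? II-1×II-2: Jj|jj
⇒ J over [I-1,I-2,II-1,II-2,III-1,III-2]: 3 consistent

III-1 ∈ {GG Jj, Gg Jj}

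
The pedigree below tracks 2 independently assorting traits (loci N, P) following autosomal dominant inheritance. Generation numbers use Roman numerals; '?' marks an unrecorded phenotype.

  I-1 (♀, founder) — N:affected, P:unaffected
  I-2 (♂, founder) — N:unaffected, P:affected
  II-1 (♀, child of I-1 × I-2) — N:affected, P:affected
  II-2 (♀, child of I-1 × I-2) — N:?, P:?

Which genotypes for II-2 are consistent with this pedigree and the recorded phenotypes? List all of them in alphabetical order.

N/I-1 aff ·: Nn|NN
N/I-2 un ·: nn
N/II-1 aff I-1×I-2: Nn
N/II-2 ? I-1×I-2: nn|Nn
⇒ N over [I-1,I-2,II-1,II-2]: 3 consistent
P/I-1 un ·: pp
P/I-2 aff ·: Pp|PP
P/II-1 aff I-1×I-2: Pp
P/II-2 ? I-1×I-2: pp|Pp
⇒ P over [I-1,I-2,II-1,II-2]: 3 consistent

II-2 ∈ {Nn Pp, Nn pp, nn Pp, nn pp}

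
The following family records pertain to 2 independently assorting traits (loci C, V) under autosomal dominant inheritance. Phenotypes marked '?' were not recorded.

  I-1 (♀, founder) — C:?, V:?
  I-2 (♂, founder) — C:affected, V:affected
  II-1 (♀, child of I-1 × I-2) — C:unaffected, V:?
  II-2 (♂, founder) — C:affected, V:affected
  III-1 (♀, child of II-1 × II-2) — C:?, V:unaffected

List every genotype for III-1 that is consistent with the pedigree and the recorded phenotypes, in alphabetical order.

C/I-1 ? ·: cc|Cc
C/I-2 aff ·: Cc
C/II-1 un I-1×I-2: cc
C/II-2 aff ·: Cc|CC
C/III-1 ? II-1×II-2: cc|Cc
⇒ C over [I-1,I-2,II-1,II-2,III-1]: 6 consistent
V/I-1 ? ·: vv|Vv|VV
V/I-2 aff ·: Vv|VV
V/II-1 ? I-1×I-2: vv|Vv
V/II-2 aff ·: Vv
V/III-1 un II-1×II-2: vv
⇒ V over [I-1,I-2,II-1,II-2,III-1]: 7 consistent

III-1 ∈ {Cc vv, cc vv}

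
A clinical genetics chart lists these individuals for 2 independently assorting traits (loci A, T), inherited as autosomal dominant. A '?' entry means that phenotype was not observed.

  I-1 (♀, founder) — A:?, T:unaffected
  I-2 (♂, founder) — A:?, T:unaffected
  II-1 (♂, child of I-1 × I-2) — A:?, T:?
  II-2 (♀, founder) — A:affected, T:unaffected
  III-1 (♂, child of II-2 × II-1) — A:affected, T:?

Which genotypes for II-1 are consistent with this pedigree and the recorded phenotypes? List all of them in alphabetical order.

II-1 ∈ {AA tt, Aa tt, aa tt}

A/I-1 ? ·: aa|Aa|AA
A/I-2 ? ·: aa|Aa|AA
A/II-1 ? I-1×I-2: aa|Aa|AA
A/II-2 aff ·: Aa|AA
A/III-1 aff II-2×II-1: Aa|AA
⇒ A over [I-1,I-2,II-1,II-2,III-1]: 48 consistent
T/I-1 un ·: tt
T/I-2 un ·: tt
T/II-1 ? I-1×I-2: tt
T/II-2 un ·: tt
T/III-1 ? II-2×II-1: tt
⇒ T over [I-1,I-2,II-1,II-2,III-1]: 1 consistent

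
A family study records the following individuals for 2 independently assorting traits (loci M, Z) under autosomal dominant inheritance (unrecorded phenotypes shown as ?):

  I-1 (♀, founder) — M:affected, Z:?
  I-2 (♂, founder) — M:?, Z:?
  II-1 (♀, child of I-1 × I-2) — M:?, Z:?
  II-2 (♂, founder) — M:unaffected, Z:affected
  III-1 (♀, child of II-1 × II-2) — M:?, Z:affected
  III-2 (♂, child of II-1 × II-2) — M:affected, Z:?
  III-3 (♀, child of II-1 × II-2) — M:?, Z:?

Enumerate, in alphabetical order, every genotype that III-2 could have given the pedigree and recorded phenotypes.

M/I-1 aff ·: Mm|MM
M/I-2 ? ·: mm|Mm|MM
M/II-1 ? I-1×I-2: Mm|MM
M/II-2 un ·: mm
M/III-1 ? II-1×II-2: mm|Mm
M/III-2 aff II-1×II-2: Mm
M/III-3 ? II-1×II-2: mm|Mm
⇒ M over [I-1,I-2,II-1,II-2,III-1,III-2,III-3]: 24 consistent
Z/I-1 ? ·: zz|Zz|ZZ
Z/I-2 ? ·: zz|Zz|ZZ
Z/II-1 ? I-1×I-2: zz|Zz|ZZ
Z/II-2 aff ·: Zz|ZZ
Z/III-1 aff II-1×II-2: Zz|ZZ
Z/III-2 ? II-1×II-2: zz|Zz|ZZ
Z/III-3 ? II-1×II-2: zz|Zz|ZZ
⇒ Z over [I-1,I-2,II-1,II-2,III-1,III-2,III-3]: 238 consistent

III-2 ∈ {Mm ZZ, Mm Zz, Mm zz}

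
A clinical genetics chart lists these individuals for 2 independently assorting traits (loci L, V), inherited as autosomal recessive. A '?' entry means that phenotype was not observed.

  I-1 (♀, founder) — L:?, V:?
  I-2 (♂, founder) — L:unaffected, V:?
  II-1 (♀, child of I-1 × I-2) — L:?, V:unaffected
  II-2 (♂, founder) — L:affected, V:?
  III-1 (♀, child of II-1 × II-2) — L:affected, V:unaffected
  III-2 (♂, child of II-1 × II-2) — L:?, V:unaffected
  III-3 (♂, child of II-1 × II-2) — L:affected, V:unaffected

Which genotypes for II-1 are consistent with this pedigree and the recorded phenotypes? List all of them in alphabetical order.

II-1 ∈ {Ll VV, Ll Vv, ll VV, ll Vv}

L/I-1 ? ·: LL|Ll|ll
L/I-2 un ·: LL|Ll
L/II-1 ? I-1×I-2: Ll|ll
L/II-2 aff ·: ll
L/III-1 aff II-1×II-2: ll
L/III-2 ? II-1×II-2: Ll|ll
L/III-3 aff II-1×II-2: ll
⇒ L over [I-1,I-2,II-1,II-2,III-1,III-2,III-3]: 12 consistent
V/I-1 ? ·: VV|Vv|vv
V/I-2 ? ·: VV|Vv|vv
V/II-1 un I-1×I-2: VV|Vv
V/II-2 ? ·: VV|Vv|vv
V/III-1 un II-1×II-2: VV|Vv
V/III-2 un II-1×II-2: VV|Vv
V/III-3 un II-1×II-2: VV|Vv
⇒ V over [I-1,I-2,II-1,II-2,III-1,III-2,III-3]: 159 consistent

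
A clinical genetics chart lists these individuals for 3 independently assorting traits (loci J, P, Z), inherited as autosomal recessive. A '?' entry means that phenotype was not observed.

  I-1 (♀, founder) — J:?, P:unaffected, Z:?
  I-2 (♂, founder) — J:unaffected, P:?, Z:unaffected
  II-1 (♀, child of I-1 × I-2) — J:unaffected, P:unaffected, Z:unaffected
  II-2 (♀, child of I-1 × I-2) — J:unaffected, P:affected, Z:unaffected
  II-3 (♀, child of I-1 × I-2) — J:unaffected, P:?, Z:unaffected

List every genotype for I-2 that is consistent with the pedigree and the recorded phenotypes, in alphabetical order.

J/I-1 ? ·: JJ|Jj|jj
J/I-2 un ·: JJ|Jj
J/II-1 un I-1×I-2: JJ|Jj
J/II-2 un I-1×I-2: JJ|Jj
J/II-3 un I-1×I-2: JJ|Jj
⇒ J over [I-1,I-2,II-1,II-2,II-3]: 27 consistent
P/I-1 un ·: Pp
P/I-2 ? ·: Pp|pp
P/II-1 un I-1×I-2: PP|Pp
P/II-2 aff I-1×I-2: pp
P/II-3 ? I-1×I-2: PP|Pp|pp
⇒ P over [I-1,I-2,II-1,II-2,II-3]: 8 consistent
Z/I-1 ? ·: ZZ|Zz|zz
Z/I-2 un ·: ZZ|Zz
Z/II-1 un I-1×I-2: ZZ|Zz
Z/II-2 un I-1×I-2: ZZ|Zz
Z/II-3 un I-1×I-2: ZZ|Zz
⇒ Z over [I-1,I-2,II-1,II-2,II-3]: 27 consistent

I-2 ∈ {JJ Pp ZZ, JJ Pp Zz, JJ pp ZZ, JJ pp Zz, Jj Pp ZZ, Jj Pp Zz, Jj pp ZZ, Jj pp Zz}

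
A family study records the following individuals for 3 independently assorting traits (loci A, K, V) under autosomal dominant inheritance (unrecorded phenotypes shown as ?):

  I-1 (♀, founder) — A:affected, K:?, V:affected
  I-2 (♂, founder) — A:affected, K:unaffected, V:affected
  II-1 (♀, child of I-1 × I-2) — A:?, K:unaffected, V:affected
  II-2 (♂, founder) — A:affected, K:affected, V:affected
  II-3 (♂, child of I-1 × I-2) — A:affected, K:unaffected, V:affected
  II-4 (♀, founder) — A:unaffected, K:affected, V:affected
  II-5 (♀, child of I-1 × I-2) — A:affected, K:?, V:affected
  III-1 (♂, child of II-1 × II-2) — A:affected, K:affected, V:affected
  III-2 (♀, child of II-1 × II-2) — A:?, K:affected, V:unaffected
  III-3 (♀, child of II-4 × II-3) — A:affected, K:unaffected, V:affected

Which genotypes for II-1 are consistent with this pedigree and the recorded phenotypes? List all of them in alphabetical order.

II-1 ∈ {AA kk Vv, Aa kk Vv, aa kk Vv}

A/I-1 aff ·: Aa|AA
A/I-2 aff ·: Aa|AA
A/II-1 ? I-1×I-2: aa|Aa|AA
A/II-2 aff ·: Aa|AA
A/II-3 aff I-1×I-2: Aa|AA
A/II-4 un ·: aa
A/II-5 aff I-1×I-2: Aa|AA
A/III-1 aff II-1×II-2: Aa|AA
A/III-2 ? II-1×II-2: aa|Aa|AA
A/III-3 aff II-4×II-3: Aa
⇒ A over [I-1,I-2,II-1,II-2,II-3,II-4,II-5,III-1,III-2,III-3]: 197 consistent
K/I-1 ? ·: kk|Kk
K/I-2 un ·: kk
K/II-1 un I-1×I-2: kk
K/II-2 aff ·: Kk|KK
K/II-3 un I-1×I-2: kk
K/II-4 aff ·: Kk
K/II-5 ? I-1×I-2: kk|Kk
K/III-1 aff II-1×II-2: Kk
K/III-2 aff II-1×II-2: Kk
K/III-3 un II-4×II-3: kk
⇒ K over [I-1,I-2,II-1,II-2,II-3,II-4,II-5,III-1,III-2,III-3]: 6 consistent
V/I-1 aff ·: Vv|VV
V/I-2 aff ·: Vv|VV
V/II-1 aff I-1×I-2: Vv
V/II-2 aff ·: Vv
V/II-3 aff I-1×I-2: Vv|VV
V/II-4 aff ·: Vv|VV
V/II-5 aff I-1×I-2: Vv|VV
V/III-1 aff II-1×II-2: Vv|VV
V/III-2 un II-1×II-2: vv
V/III-3 aff II-4×II-3: Vv|VV
⇒ V over [I-1,I-2,II-1,II-2,II-3,II-4,II-5,III-1,III-2,III-3]: 84 consistent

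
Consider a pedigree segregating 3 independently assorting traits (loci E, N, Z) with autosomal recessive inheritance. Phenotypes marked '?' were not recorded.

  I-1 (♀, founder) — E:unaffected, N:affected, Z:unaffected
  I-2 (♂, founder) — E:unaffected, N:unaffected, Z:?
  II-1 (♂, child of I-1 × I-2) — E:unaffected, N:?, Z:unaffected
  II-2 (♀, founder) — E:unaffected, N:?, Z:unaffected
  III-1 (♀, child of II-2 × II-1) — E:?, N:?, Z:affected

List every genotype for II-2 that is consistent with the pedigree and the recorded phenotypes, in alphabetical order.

II-2 ∈ {EE NN Zz, EE Nn Zz, EE nn Zz, Ee NN Zz, Ee Nn Zz, Ee nn Zz}

E/I-1 un ·: EE|Ee
E/I-2 un ·: EE|Ee
E/II-1 un I-1×I-2: EE|Ee
E/II-2 un ·: EE|Ee
E/III-1 ? II-2×II-1: EE|Ee|ee
⇒ E over [I-1,I-2,II-1,II-2,III-1]: 27 consistent
N/I-1 aff ·: nn
N/I-2 un ·: NN|Nn
N/II-1 ? I-1×I-2: Nn|nn
N/II-2 ? ·: NN|Nn|nn
N/III-1 ? II-2×II-1: NN|Nn|nn
⇒ N over [I-1,I-2,II-1,II-2,III-1]: 18 consistent
Z/I-1 un ·: ZZ|Zz
Z/I-2 ? ·: ZZ|Zz|zz
Z/II-1 un I-1×I-2: Zz
Z/II-2 un ·: Zz
Z/III-1 aff II-2×II-1: zz
⇒ Z over [I-1,I-2,II-1,II-2,III-1]: 5 consistent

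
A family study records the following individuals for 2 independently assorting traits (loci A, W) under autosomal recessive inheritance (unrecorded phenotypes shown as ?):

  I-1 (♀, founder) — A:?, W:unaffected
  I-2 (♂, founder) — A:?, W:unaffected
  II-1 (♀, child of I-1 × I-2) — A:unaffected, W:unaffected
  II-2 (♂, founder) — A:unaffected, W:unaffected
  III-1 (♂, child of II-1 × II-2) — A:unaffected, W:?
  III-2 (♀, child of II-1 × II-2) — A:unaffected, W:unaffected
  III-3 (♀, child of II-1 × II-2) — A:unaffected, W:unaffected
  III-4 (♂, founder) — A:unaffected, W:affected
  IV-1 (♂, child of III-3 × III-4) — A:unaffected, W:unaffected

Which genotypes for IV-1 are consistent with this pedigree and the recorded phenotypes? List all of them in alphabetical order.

IV-1 ∈ {AA Ww, Aa Ww}

A/I-1 ? ·: AA|Aa|aa
A/I-2 ? ·: AA|Aa|aa
A/II-1 un I-1×I-2: AA|Aa
A/II-2 un ·: AA|Aa
A/III-1 un II-1×II-2: AA|Aa
A/III-2 un II-1×II-2: AA|Aa
A/III-3 un II-1×II-2: AA|Aa
A/III-4 un ·: AA|Aa
A/IV-1 un III-3×III-4: AA|Aa
⇒ A over [I-1,I-2,II-1,II-2,III-1,III-2,III-3,III-4,IV-1]: 516 consistent
W/I-1 un ·: WW|Ww
W/I-2 un ·: WW|Ww
W/II-1 un I-1×I-2: WW|Ww
W/II-2 un ·: WW|Ww
W/III-1 ? II-1×II-2: WW|Ww|ww
W/III-2 un II-1×II-2: WW|Ww
W/III-3 un II-1×II-2: WW|Ww
W/III-4 aff ·: ww
W/IV-1 un III-3×III-4: Ww
⇒ W over [I-1,I-2,II-1,II-2,III-1,III-2,III-3,III-4,IV-1]: 96 consistent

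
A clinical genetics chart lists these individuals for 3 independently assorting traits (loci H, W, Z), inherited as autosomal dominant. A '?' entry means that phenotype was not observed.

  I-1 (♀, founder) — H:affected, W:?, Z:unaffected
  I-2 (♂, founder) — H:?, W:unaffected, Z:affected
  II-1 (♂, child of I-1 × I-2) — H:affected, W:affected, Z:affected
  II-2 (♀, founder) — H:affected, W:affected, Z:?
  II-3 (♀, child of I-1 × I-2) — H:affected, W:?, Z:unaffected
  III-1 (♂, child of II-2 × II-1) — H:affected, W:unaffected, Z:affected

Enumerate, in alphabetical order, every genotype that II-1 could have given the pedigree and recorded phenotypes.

II-1 ∈ {HH Ww Zz, Hh Ww Zz}

H/I-1 aff ·: Hh|HH
H/I-2 ? ·: hh|Hh|HH
H/II-1 aff I-1×I-2: Hh|HH
H/II-2 aff ·: Hh|HH
H/II-3 aff I-1×I-2: Hh|HH
H/III-1 aff II-2×II-1: Hh|HH
⇒ H over [I-1,I-2,II-1,II-2,II-3,III-1]: 53 consistent
W/I-1 ? ·: Ww|WW
W/I-2 un ·: ww
W/II-1 aff I-1×I-2: Ww
W/II-2 aff ·: Ww
W/II-3 ? I-1×I-2: ww|Ww
W/III-1 un II-2×II-1: ww
⇒ W over [I-1,I-2,II-1,II-2,II-3,III-1]: 3 consistent
Z/I-1 un ·: zz
Z/I-2 aff ·: Zz
Z/II-1 aff I-1×I-2: Zz
Z/II-2 ? ·: zz|Zz|ZZ
Z/II-3 un I-1×I-2: zz
Z/III-1 aff II-2×II-1: Zz|ZZ
⇒ Z over [I-1,I-2,II-1,II-2,II-3,III-1]: 5 consistent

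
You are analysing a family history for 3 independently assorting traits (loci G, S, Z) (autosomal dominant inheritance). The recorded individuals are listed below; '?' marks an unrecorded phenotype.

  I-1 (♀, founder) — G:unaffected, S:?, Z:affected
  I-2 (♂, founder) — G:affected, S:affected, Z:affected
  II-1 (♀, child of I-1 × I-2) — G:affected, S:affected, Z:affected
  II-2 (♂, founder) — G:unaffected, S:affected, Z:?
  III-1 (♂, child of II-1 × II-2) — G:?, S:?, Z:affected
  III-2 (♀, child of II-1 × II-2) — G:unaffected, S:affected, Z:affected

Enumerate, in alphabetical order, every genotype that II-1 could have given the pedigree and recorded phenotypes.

II-1 ∈ {Gg SS ZZ, Gg SS Zz, Gg Ss ZZ, Gg Ss Zz}

G/I-1 un ·: gg
G/I-2 aff ·: Gg|GG
G/II-1 aff I-1×I-2: Gg
G/II-2 un ·: gg
G/III-1 ? II-1×II-2: gg|Gg
G/III-2 un II-1×II-2: gg
⇒ G over [I-1,I-2,II-1,II-2,III-1,III-2]: 4 consistent
S/I-1 ? ·: ss|Ss|SS
S/I-2 aff ·: Ss|SS
S/II-1 aff I-1×I-2: Ss|SS
S/II-2 aff ·: Ss|SS
S/III-1 ? II-1×II-2: ss|Ss|SS
S/III-2 aff II-1×II-2: Ss|SS
⇒ S over [I-1,I-2,II-1,II-2,III-1,III-2]: 70 consistent
Z/I-1 aff ·: Zz|ZZ
Z/I-2 aff ·: Zz|ZZ
Z/II-1 aff I-1×I-2: Zz|ZZ
Z/II-2 ? ·: zz|Zz|ZZ
Z/III-1 aff II-1×II-2: Zz|ZZ
Z/III-2 aff II-1×II-2: Zz|ZZ
⇒ Z over [I-1,I-2,II-1,II-2,III-1,III-2]: 51 consistent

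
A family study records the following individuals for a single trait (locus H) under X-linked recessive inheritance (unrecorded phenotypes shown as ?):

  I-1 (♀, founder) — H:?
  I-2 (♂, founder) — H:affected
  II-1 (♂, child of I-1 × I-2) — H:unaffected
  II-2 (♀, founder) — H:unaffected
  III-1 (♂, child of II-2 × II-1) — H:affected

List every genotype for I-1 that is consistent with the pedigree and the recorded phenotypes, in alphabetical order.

H/I-1 ? ·: X^HX^H|X^HX^h
H/I-2 aff ·: X^hY
H/II-1 un I-1×I-2: X^HY
H/II-2 un ·: X^HX^h
H/III-1 aff II-2×II-1: X^hY
⇒ H over [I-1,I-2,II-1,II-2,III-1]: 2 consistent

I-1 ∈ {X^HX^H, X^HX^h}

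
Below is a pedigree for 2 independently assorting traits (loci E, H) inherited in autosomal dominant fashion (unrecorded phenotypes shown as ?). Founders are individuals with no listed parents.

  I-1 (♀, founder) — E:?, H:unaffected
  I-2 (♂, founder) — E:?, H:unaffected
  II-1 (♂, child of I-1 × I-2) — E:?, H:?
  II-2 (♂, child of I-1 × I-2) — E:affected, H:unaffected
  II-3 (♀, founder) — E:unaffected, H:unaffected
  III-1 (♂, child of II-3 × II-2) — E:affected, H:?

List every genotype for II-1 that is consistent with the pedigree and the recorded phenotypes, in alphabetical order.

E/I-1 ? ·: ee|Ee|EE
E/I-2 ? ·: ee|Ee|EE
E/II-1 ? I-1×I-2: ee|Ee|EE
E/II-2 aff I-1×I-2: Ee|EE
E/II-3 un ·: ee
E/III-1 aff II-3×II-2: Ee
⇒ E over [I-1,I-2,II-1,II-2,II-3,III-1]: 21 consistent
H/I-1 un ·: hh
H/I-2 un ·: hh
H/II-1 ? I-1×I-2: hh
H/II-2 un I-1×I-2: hh
H/II-3 un ·: hh
H/III-1 ? II-3×II-2: hh
⇒ H over [I-1,I-2,II-1,II-2,II-3,III-1]: 1 consistent

II-1 ∈ {EE hh, Ee hh, ee hh}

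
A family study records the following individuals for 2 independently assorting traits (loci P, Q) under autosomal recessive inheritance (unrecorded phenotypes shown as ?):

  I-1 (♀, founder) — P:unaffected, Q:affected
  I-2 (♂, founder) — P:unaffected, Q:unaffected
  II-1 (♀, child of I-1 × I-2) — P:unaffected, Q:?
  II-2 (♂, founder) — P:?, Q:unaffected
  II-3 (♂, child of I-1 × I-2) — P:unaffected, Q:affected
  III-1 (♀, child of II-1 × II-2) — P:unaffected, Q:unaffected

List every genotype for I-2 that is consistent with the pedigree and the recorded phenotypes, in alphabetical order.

I-2 ∈ {PP Qq, Pp Qq}

P/I-1 un ·: PP|Pp
P/I-2 un ·: PP|Pp
P/II-1 un I-1×I-2: PP|Pp
P/II-2 ? ·: PP|Pp|pp
P/II-3 un I-1×I-2: PP|Pp
P/III-1 un II-1×II-2: PP|Pp
⇒ P over [I-1,I-2,II-1,II-2,II-3,III-1]: 58 consistent
Q/I-1 aff ·: qq
Q/I-2 un ·: Qq
Q/II-1 ? I-1×I-2: Qq|qq
Q/II-2 un ·: QQ|Qq
Q/II-3 aff I-1×I-2: qq
Q/III-1 un II-1×II-2: QQ|Qq
⇒ Q over [I-1,I-2,II-1,II-2,II-3,III-1]: 6 consistent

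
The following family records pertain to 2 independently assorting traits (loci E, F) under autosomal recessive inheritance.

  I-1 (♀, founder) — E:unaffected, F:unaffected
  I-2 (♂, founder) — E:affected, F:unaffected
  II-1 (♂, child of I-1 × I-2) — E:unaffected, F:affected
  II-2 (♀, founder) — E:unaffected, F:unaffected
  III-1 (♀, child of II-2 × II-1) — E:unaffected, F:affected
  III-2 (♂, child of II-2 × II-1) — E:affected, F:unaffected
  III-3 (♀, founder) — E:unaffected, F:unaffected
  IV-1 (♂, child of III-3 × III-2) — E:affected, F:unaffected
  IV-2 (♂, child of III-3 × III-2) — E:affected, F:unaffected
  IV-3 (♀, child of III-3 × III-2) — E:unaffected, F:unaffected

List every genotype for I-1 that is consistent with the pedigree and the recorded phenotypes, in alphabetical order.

E/I-1 un ·: EE|Ee
E/I-2 aff ·: ee
E/II-1 un I-1×I-2: Ee
E/II-2 un ·: Ee
E/III-1 un II-2×II-1: EE|Ee
E/III-2 aff II-2×II-1: ee
E/III-3 un ·: Ee
E/IV-1 aff III-3×III-2: ee
E/IV-2 aff III-3×III-2: ee
E/IV-3 un III-3×III-2: Ee
⇒ E over [I-1,I-2,II-1,II-2,III-1,III-2,III-3,IV-1,IV-2,IV-3]: 4 consistent
F/I-1 un ·: Ff
F/I-2 un ·: Ff
F/II-1 aff I-1×I-2: ff
F/II-2 un ·: Ff
F/III-1 aff II-2×II-1: ff
F/III-2 un II-2×II-1: Ff
F/III-3 un ·: FF|Ff
F/IV-1 un III-3×III-2: FF|Ff
F/IV-2 un III-3×III-2: FF|Ff
F/IV-3 un III-3×III-2: FF|Ff
⇒ F over [I-1,I-2,II-1,II-2,III-1,III-2,III-3,IV-1,IV-2,IV-3]: 16 consistent

I-1 ∈ {EE Ff, Ee Ff}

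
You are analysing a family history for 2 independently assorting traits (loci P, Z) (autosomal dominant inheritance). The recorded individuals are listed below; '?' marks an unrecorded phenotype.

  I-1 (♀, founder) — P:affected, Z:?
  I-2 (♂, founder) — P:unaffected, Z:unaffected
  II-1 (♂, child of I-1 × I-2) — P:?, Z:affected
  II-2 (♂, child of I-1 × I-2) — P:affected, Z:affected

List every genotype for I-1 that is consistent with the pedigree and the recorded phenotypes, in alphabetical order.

I-1 ∈ {PP ZZ, PP Zz, Pp ZZ, Pp Zz}

P/I-1 aff ·: Pp|PP
P/I-2 un ·: pp
P/II-1 ? I-1×I-2: pp|Pp
P/II-2 aff I-1×I-2: Pp
⇒ P over [I-1,I-2,II-1,II-2]: 3 consistent
Z/I-1 ? ·: Zz|ZZ
Z/I-2 un ·: zz
Z/II-1 aff I-1×I-2: Zz
Z/II-2 aff I-1×I-2: Zz
⇒ Z over [I-1,I-2,II-1,II-2]: 2 consistent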